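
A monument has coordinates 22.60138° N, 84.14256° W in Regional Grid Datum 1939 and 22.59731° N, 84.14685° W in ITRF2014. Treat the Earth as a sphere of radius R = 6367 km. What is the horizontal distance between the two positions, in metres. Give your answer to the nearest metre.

631 m

Δφ = 22.59731° − 22.60138° = -0.00407°; Δλ = -84.14685° − -84.14256° = -0.00429°.
1° along a meridian = πR/180 = 111125 m.
ΔN = Δφ × 111125 = -452.3 m; ΔE = Δλ × 111125 × cos(22.60138°) = -0.00429 × 111125 × 0.923201 = -440.1 m.
Distance = √(ΔE² + ΔN²) = √((-440.1)² + (-452.3)²) = 631.1 m.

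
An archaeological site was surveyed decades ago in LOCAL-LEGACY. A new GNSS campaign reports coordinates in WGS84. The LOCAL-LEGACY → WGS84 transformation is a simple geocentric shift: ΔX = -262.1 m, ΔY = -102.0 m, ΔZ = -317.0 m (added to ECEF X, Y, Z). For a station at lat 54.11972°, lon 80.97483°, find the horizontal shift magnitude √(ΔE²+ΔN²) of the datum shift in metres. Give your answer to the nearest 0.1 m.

253.0 m

The local east axis at (φ, λ) is (−sin λ, cos λ, 0), so ΔE = −sin(80.97483°)·(-262.1) + cos(80.97483°)·(-102.0) = 242.85 m.
The local north axis is (−sin φ cos λ, −sin φ sin λ, cos φ), giving ΔN = 33.313 + 81.622 − 185.792 = -70.86 m.
Horizontal magnitude = √(ΔE² + ΔN²) = √(242.85² + (-70.86)²) = 252.98 m.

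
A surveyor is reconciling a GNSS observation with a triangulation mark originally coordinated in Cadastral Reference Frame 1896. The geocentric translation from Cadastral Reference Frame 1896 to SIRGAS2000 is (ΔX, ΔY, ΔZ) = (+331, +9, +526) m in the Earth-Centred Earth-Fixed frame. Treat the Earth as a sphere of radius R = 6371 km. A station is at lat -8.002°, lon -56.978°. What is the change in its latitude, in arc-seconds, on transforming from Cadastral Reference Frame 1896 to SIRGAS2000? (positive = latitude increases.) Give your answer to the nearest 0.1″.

Δφ = 17.6″

sin φ = -0.139208, cos φ = 0.990263, sin λ = -0.838461, cos λ = 0.544961.
North component: ΔN = −sin φ cos λ·ΔX − sin φ sin λ·ΔY + cos φ·ΔZ = −(-0.139208)(0.544961)(331) − (-0.139208)(-0.838461)(9) + (0.990263)(526) = 544.94 m.
1° of latitude spans πR/180 = 111195 m, so Δφ = 544.94 / 111195 × 3600 = 17.643″.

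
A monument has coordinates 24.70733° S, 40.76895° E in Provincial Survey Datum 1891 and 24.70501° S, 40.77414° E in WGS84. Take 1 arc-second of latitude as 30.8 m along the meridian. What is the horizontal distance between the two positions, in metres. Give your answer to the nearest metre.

583 m

Δφ = -24.70501° − -24.70733° = +0.00232°; Δλ = 40.77414° − 40.76895° = +0.00519°.
1° of latitude = 3600 × 30.80 = 110880 m.
ΔN = Δφ × 110880 = 257.2 m; ΔE = Δλ × 110880 × cos(-24.70733°) = +0.00519 × 110880 × 0.908455 = 522.8 m.
Distance = √(ΔE² + ΔN²) = √(522.8² + 257.2²) = 582.6 m.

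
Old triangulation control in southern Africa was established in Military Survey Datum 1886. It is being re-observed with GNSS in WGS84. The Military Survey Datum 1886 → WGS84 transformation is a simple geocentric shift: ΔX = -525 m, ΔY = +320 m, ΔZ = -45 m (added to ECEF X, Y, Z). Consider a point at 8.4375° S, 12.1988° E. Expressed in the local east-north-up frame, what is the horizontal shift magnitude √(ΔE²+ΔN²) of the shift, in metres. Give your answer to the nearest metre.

438 m

At φ = -8.4375°, λ = 12.1988°: sin φ = -0.146730, cos φ = 0.989177, sin λ = 0.211304, cos λ = 0.977420.
ΔE = −sin λ·ΔX + cos λ·ΔY = −(0.211304)·(-525) + (0.977420)·(320) = 423.71 m.
ΔN = −sin φ cos λ·ΔX − sin φ sin λ·ΔY + cos φ·ΔZ = −(-0.146730)(0.977420)(-525) − (-0.146730)(0.211304)(320) + (0.989177)(-45) = -109.89 m.
Horizontal magnitude = √(ΔE² + ΔN²) = √(423.71² + (-109.89)²) = 437.73 m.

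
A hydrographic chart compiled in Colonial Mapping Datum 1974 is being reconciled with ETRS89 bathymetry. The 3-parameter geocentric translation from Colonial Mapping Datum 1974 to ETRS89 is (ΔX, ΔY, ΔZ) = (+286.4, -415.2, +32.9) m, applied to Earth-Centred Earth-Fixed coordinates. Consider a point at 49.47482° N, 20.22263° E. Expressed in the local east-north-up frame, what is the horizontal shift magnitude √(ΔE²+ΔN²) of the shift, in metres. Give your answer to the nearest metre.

At φ = 49.47482°, λ = 20.22263°: sin φ = 0.760120, cos φ = 0.649782, sin λ = 0.345669, cos λ = 0.938357.
ΔE = −sin λ·ΔX + cos λ·ΔY = −(0.345669)·(286.4) + (0.938357)·(-415.2) = -488.61 m.
ΔN = −sin φ cos λ·ΔX − sin φ sin λ·ΔY + cos φ·ΔZ = −(0.760120)(0.938357)(286.4) − (0.760120)(0.345669)(-415.2) + (0.649782)(32.9) = -73.81 m.
Horizontal magnitude = √(ΔE² + ΔN²) = √((-488.61)² + (-73.81)²) = 494.15 m.

494 m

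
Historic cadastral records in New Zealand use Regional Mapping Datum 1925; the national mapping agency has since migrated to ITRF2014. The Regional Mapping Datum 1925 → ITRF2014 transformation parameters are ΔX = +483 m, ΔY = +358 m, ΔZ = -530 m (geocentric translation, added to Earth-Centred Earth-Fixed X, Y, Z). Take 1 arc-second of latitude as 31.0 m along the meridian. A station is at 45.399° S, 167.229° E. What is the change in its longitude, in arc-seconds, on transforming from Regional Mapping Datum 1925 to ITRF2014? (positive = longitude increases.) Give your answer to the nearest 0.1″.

Δλ = -20.9″

sin φ = -0.712014, cos φ = 0.702165, sin λ = 0.221055, cos λ = -0.975261.
East component: ΔE = −sin λ·ΔX + cos λ·ΔY = −(0.221055)(483) + (-0.975261)(358) = -455.91 m.
1° of latitude spans 3600 × 31.00 = 111600 m; at latitude φ, 1° of longitude spans that × cos φ = 78361.7 m, so Δλ = -455.91 / 78361.7 × 3600 = -20.945″.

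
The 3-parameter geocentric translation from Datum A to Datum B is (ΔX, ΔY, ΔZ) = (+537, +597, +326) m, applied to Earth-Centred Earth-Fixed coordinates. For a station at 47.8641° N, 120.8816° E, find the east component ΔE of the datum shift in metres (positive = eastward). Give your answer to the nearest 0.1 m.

ΔE = -767.3 m

The local east axis at (φ, λ) is (−sin λ, cos λ, 0), so ΔE = −sin(120.8816°)·537 + cos(120.8816°)·597 = -767.29 m.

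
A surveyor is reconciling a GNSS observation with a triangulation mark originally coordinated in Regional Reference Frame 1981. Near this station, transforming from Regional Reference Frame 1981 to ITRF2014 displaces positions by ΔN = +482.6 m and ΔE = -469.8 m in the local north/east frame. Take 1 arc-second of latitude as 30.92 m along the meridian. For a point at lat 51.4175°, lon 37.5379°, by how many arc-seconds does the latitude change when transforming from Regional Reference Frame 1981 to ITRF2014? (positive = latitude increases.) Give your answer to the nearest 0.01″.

1″ of latitude = 30.92 m, so Δφ = 482.6 / 30.92 = 15.608″.

Δφ = 15.61″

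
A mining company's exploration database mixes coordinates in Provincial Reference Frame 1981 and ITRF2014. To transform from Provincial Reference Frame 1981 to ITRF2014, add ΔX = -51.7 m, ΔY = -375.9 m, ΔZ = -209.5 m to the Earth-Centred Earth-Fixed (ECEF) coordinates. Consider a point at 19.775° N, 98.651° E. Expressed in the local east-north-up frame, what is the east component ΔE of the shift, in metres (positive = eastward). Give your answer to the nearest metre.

The local east axis at (φ, λ) is (−sin λ, cos λ, 0), so ΔE = −sin(98.651°)·(-51.7) + cos(98.651°)·(-375.9) = 107.65 m.

ΔE = 108 m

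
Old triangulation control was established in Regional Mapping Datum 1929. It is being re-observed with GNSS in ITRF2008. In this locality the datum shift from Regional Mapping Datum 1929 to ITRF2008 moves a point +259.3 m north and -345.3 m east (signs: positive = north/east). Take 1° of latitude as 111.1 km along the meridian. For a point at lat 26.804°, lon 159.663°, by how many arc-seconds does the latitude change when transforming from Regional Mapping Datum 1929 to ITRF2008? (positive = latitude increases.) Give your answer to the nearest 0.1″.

Δφ = 8.4″

1° of latitude = 111.1 km, so Δφ = 259.3 / 111100 = 0.0023339° = 8.402″.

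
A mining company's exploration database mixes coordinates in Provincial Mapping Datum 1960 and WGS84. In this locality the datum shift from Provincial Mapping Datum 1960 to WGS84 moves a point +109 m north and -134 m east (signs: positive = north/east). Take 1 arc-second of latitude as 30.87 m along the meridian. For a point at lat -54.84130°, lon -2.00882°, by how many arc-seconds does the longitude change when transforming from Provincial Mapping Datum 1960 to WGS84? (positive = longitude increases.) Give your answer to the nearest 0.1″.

Δλ = -7.5″

At latitude -54.84130°, cos φ = 0.575843.
1″ of longitude at this latitude = 30.87 × cos φ = 17.7763 m, so Δλ = -134.0 / 17.7763 = -7.538″.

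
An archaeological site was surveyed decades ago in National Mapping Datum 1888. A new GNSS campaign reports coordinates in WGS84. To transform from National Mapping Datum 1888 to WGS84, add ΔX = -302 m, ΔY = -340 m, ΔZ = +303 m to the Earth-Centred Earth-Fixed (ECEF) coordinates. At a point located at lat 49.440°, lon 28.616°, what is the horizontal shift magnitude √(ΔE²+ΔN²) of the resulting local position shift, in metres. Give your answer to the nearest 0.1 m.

544.3 m

At φ = 49.440°, λ = 28.616°: sin φ = 0.759725, cos φ = 0.650244, sin λ = 0.478937, cos λ = 0.877849.
ΔE = −sin λ·ΔX + cos λ·ΔY = −(0.478937)·(-302) + (0.877849)·(-340) = -153.83 m.
ΔN = −sin φ cos λ·ΔX − sin φ sin λ·ΔY + cos φ·ΔZ = −(0.759725)(0.877849)(-302) − (0.759725)(0.478937)(-340) + (0.650244)(303) = 522.15 m.
Horizontal magnitude = √(ΔE² + ΔN²) = √((-153.83)² + 522.15²) = 544.34 m.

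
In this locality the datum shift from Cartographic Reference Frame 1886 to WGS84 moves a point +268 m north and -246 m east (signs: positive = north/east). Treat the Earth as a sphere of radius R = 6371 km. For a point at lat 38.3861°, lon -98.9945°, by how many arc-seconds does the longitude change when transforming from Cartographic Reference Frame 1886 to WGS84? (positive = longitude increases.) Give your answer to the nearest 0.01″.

Δλ = -10.16″

At latitude 38.3861°, cos φ = 0.783844.
One radian of longitude at latitude φ spans R cos φ, so Δλ = ΔE / (R cos φ) = -246.0 / (6371000 × 0.783844) = -4.9260e-05 rad = -10.161″.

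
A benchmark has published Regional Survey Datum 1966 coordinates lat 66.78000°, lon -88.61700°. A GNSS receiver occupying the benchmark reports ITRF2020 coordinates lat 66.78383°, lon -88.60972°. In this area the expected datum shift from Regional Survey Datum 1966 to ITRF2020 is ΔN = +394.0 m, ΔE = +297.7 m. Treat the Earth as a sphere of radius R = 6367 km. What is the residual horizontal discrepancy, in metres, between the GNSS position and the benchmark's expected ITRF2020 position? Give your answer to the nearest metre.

Observed coordinate differences: Δφ = +0.00383°, Δλ = +0.00728°.
Converting to metres (1° lat = 111125 m, cos φ = 0.394263): observed ΔN = 425.6 m, observed ΔE = 319.0 m.
Subtracting the expected shift leaves a residual of 425.6 − (394.0) = 31.6 m north and 319.0 − (297.7) = 21.3 m east.
Residual distance = √(31.6² + 21.3²) = 38.1 m.

38 m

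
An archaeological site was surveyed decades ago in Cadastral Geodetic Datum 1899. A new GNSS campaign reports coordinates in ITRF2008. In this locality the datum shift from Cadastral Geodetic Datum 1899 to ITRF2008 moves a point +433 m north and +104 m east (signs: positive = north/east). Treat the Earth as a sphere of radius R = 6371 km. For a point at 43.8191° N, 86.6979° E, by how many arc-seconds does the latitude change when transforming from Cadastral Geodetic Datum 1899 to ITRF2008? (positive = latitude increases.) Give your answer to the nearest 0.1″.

Δφ = 14.0″

On a sphere of radius R, 1 rad of latitude = R, so Δφ = ΔN / R = 433.0 / 6371000 = 6.7964e-05 rad = 14.019″.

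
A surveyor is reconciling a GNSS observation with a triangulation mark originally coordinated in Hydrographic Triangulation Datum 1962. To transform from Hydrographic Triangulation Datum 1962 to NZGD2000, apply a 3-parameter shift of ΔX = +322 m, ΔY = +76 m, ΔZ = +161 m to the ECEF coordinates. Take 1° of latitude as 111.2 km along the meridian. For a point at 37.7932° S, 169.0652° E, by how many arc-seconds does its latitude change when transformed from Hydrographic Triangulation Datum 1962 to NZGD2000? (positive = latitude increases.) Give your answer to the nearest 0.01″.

sin φ = -0.612813, cos φ = 0.790228, sin λ = 0.189692, cos λ = -0.981844.
North component: ΔN = −sin φ cos λ·ΔX − sin φ sin λ·ΔY + cos φ·ΔZ = −(-0.612813)(-0.981844)(322) − (-0.612813)(0.189692)(76) + (0.790228)(161) = -57.68 m.
1° of latitude spans 111200 m, so Δφ = -57.68 / 111200 × 3600 = -1.867″.

Δφ = -1.87″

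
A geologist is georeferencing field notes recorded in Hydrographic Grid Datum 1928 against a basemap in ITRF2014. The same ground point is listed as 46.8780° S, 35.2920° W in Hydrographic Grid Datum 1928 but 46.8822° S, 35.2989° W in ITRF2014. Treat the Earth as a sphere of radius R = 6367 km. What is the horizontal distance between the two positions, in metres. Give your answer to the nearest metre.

702 m

Δφ = -46.8822° − -46.8780° = -0.0042°; Δλ = -35.2989° − -35.2920° = -0.0069°.
1° along a meridian = πR/180 = 111125 m.
ΔN = Δφ × 111125 = -466.7 m; ΔE = Δλ × 111125 × cos(-46.8780°) = -0.0069 × 111125 × 0.683554 = -524.1 m.
Distance = √(ΔE² + ΔN²) = √((-524.1)² + (-466.7)²) = 701.8 m.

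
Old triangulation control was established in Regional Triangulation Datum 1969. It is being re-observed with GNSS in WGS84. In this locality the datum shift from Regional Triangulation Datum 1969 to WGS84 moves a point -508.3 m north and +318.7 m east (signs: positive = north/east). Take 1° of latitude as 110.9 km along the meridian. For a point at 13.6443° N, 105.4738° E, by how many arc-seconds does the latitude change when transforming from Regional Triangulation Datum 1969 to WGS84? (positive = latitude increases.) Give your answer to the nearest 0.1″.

Δφ = -16.5″

1° of latitude = 110.9 km, so Δφ = -508.3 / 110900 = -0.0045834° = -16.500″.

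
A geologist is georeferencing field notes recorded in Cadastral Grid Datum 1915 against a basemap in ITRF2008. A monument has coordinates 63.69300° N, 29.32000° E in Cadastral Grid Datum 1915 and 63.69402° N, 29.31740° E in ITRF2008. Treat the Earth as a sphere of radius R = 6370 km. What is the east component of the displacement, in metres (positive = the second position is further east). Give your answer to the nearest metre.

Δφ = 63.69402° − 63.69300° = +0.00102°; Δλ = 29.31740° − 29.32000° = -0.00260°.
1° along a meridian = πR/180 = 111177 m.
ΔN = Δφ × 111177 = 113.4 m; ΔE = Δλ × 111177 × cos(63.69300°) = -0.00260 × 111177 × 0.443181 = -128.1 m.

ΔE = -128 m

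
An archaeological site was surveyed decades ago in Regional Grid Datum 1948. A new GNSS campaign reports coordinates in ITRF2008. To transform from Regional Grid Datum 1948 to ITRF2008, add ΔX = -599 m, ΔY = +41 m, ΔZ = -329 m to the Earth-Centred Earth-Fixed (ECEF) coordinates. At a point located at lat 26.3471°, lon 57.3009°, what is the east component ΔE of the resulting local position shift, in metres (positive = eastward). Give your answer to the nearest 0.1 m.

At φ = 26.3471°, λ = 57.3009°: sin φ = 0.443808, cos φ = 0.896122, sin λ = 0.841519, cos λ = 0.540227.
ΔE = −sin λ·ΔX + cos λ·ΔY = −(0.841519)·(-599) + (0.540227)·(41) = 526.22 m.

ΔE = 526.2 m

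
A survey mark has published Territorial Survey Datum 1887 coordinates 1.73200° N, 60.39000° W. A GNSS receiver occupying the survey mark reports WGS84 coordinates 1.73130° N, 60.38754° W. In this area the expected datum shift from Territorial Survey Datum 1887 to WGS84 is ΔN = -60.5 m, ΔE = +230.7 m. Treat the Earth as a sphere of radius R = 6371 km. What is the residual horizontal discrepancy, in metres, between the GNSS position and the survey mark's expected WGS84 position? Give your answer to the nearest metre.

46 m

Observed coordinate differences: Δφ = -0.00070°, Δλ = +0.00246°.
Converting to metres (1° lat = 111195 m, cos φ = 0.999543): observed ΔN = -77.8 m, observed ΔE = 273.4 m.
Subtracting the expected shift leaves a residual of -77.8 − (-60.5) = -17.3 m north and 273.4 − (230.7) = 42.7 m east.
Residual distance = √((-17.3)² + 42.7²) = 46.1 m.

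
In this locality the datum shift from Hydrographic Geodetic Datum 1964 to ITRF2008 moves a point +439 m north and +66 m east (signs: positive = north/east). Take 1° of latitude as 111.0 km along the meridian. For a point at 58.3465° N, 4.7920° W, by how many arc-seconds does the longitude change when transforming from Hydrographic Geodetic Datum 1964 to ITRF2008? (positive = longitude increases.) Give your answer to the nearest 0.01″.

Δλ = 4.08″

At latitude 58.3465°, cos φ = 0.524781.
1° of longitude at this latitude = 111.0 × cos φ = 58.25 km, so Δλ = 66.0 / 58250.7 = 0.0011330° = 4.079″.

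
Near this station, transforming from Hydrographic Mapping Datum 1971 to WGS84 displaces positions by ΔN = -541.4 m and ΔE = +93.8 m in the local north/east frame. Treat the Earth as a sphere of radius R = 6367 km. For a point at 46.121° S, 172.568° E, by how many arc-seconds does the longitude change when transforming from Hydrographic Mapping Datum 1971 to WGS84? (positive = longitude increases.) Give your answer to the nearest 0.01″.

At latitude -46.121°, cos φ = 0.693138.
One radian of longitude at latitude φ spans R cos φ, so Δλ = ΔE / (R cos φ) = 93.8 / (6367000 × 0.693138) = 2.1254e-05 rad = 4.384″.

Δλ = 4.38″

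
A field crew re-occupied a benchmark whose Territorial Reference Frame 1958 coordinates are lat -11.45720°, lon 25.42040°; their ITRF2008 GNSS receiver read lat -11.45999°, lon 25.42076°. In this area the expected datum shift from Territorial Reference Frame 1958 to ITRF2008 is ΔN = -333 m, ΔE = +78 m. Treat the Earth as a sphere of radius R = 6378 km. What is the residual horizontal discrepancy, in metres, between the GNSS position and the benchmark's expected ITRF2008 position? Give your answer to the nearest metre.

Observed coordinate differences: Δφ = -0.00279°, Δλ = +0.00036°.
Converting to metres (1° lat = 111317 m, cos φ = 0.980073): observed ΔN = -310.6 m, observed ΔE = 39.3 m.
Subtracting the expected shift leaves a residual of -310.6 − (-333) = 22.4 m north and 39.3 − (78) = -38.7 m east.
Residual distance = √(22.4² + (-38.7)²) = 44.7 m.

45 m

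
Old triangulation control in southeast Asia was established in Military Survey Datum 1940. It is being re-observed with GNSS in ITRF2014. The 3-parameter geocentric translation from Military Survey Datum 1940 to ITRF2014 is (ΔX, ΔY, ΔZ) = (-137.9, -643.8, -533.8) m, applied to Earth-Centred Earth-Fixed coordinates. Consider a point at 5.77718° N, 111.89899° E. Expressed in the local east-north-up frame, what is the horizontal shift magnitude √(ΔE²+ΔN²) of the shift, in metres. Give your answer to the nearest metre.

602 m

The local east axis at (φ, λ) is (−sin λ, cos λ, 0), so ΔE = −sin(111.89899°)·(-137.9) + cos(111.89899°)·(-643.8) = 368.07 m.
The local north axis is (−sin φ cos λ, −sin φ sin λ, cos φ), giving ΔN = -5.177 + 60.129 − 531.089 = -476.14 m.
Horizontal magnitude = √(ΔE² + ΔN²) = √(368.07² + (-476.14)²) = 601.81 m.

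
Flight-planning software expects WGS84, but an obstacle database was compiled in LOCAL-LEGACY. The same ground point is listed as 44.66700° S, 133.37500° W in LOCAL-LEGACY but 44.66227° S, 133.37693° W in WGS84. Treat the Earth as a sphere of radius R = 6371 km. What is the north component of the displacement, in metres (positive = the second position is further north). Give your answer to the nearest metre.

ΔN = 526 m

Δφ = -44.66227° − -44.66700° = +0.00473°; Δλ = -133.37693° − -133.37500° = -0.00193°.
1° along a meridian = πR/180 = 111195 m.
ΔN = Δφ × 111195 = 526.0 m; ΔE = Δλ × 111195 × cos(-44.66700°) = -0.00193 × 111195 × 0.711204 = -152.6 m.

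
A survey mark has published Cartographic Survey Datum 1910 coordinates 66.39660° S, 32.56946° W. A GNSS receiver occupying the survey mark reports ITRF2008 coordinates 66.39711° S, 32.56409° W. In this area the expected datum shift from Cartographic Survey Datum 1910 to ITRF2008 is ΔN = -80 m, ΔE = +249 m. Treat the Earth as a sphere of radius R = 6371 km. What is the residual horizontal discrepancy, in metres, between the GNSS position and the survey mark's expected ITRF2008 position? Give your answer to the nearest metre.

25 m

Observed coordinate differences: Δφ = -0.00051°, Δλ = +0.00537°.
Converting to metres (1° lat = 111195 m, cos φ = 0.400403): observed ΔN = -56.7 m, observed ΔE = 239.1 m.
Subtracting the expected shift leaves a residual of -56.7 − (-80) = 23.3 m north and 239.1 − (249) = -9.9 m east.
Residual distance = √(23.3² + (-9.9)²) = 25.3 m.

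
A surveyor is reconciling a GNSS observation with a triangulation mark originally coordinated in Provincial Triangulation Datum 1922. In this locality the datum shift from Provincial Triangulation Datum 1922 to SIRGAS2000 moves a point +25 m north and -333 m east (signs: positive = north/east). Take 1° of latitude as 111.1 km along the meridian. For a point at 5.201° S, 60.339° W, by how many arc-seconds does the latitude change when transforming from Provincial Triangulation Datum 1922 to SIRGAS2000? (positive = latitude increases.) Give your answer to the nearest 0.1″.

1° of latitude = 111.1 km, so Δφ = 25.0 / 111100 = 0.0002250° = 0.810″.

Δφ = 0.8″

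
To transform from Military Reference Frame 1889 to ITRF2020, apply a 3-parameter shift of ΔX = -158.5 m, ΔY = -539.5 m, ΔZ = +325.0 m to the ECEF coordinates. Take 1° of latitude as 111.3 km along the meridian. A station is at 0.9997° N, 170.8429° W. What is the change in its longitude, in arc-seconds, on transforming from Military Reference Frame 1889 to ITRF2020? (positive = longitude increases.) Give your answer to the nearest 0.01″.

sin φ = 0.017447, cos φ = 0.999848, sin λ = -0.159142, cos λ = -0.987256.
East component: ΔE = −sin λ·ΔX + cos λ·ΔY = −(-0.159142)(-158.5) + (-0.987256)(-539.5) = 507.40 m.
1° of latitude spans 111300 m; at latitude φ, 1° of longitude spans that × cos φ = 111283.1 m, so Δλ = 507.40 / 111283.1 × 3600 = 16.414″.

Δλ = 16.41″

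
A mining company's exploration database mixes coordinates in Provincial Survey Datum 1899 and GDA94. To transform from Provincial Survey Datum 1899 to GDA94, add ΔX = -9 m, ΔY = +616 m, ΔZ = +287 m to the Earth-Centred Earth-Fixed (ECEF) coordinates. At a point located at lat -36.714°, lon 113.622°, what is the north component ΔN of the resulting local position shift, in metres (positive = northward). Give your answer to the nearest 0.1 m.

At φ = -36.714°, λ = 113.622°: sin φ = -0.597821, cos φ = 0.801630, sin λ = 0.916209, cos λ = -0.400701.
ΔN = −sin φ cos λ·ΔX − sin φ sin λ·ΔY + cos φ·ΔZ = −(-0.597821)(-0.400701)(-9) − (-0.597821)(0.916209)(616) + (0.801630)(287) = 569.62 m.

ΔN = 569.6 m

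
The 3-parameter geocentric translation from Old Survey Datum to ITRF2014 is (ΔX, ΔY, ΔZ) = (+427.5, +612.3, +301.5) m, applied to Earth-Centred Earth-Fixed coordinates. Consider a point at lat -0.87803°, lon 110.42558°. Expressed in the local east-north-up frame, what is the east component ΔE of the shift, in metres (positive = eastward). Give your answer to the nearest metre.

The local east axis at (φ, λ) is (−sin λ, cos λ, 0), so ΔE = −sin(110.42558°)·427.5 + cos(110.42558°)·612.3 = -614.31 m.

ΔE = -614 m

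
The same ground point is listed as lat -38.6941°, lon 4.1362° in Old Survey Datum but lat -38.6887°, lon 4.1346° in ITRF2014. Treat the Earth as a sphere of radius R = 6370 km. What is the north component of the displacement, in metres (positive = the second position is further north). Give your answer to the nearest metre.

ΔN = 600 m

Δφ = -38.6887° − -38.6941° = +0.0054°; Δλ = 4.1346° − 4.1362° = -0.0016°.
1° along a meridian = πR/180 = 111177 m.
ΔN = Δφ × 111177 = 600.4 m; ΔE = Δλ × 111177 × cos(-38.6941°) = -0.0016 × 111177 × 0.780495 = -138.8 m.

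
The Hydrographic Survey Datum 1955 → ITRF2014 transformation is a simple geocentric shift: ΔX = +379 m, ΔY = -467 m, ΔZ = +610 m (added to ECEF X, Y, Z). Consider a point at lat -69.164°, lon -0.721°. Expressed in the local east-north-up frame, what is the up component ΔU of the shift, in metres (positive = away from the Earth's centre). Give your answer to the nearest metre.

The local up (radial) axis is (cos φ cos λ, cos φ sin λ, sin φ), giving ΔU = 134.797 + 2.090 − 570.107 = -433.22 m.

ΔU = -433 m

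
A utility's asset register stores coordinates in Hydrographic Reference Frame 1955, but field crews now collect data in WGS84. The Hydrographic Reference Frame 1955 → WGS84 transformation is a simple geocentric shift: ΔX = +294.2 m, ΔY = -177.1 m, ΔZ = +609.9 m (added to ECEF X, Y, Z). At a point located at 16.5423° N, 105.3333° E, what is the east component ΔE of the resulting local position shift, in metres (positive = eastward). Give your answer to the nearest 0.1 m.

The local east axis at (φ, λ) is (−sin λ, cos λ, 0), so ΔE = −sin(105.3333°)·294.2 + cos(105.3333°)·(-177.1) = -236.90 m.

ΔE = -236.9 m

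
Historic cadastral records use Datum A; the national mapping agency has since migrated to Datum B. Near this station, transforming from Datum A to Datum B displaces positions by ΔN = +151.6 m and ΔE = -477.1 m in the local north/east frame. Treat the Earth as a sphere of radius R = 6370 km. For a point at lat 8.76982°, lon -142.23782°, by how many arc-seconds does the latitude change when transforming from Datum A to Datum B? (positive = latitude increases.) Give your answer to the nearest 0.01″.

Δφ = 4.91″

On a sphere of radius R, 1 rad of latitude = R, so Δφ = ΔN / R = 151.6 / 6370000 = 2.3799e-05 rad = 4.909″.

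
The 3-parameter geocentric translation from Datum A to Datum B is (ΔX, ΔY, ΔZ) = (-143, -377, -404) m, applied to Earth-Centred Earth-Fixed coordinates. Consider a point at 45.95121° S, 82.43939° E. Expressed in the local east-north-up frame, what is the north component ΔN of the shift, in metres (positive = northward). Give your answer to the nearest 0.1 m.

ΔN = -563.0 m

At φ = -45.95121°, λ = 82.43939°: sin φ = -0.718748, cos φ = 0.695271, sin λ = 0.991306, cos λ = 0.131575.
ΔN = −sin φ cos λ·ΔX − sin φ sin λ·ΔY + cos φ·ΔZ = −(-0.718748)(0.131575)(-143) − (-0.718748)(0.991306)(-377) + (0.695271)(-404) = -563.03 m.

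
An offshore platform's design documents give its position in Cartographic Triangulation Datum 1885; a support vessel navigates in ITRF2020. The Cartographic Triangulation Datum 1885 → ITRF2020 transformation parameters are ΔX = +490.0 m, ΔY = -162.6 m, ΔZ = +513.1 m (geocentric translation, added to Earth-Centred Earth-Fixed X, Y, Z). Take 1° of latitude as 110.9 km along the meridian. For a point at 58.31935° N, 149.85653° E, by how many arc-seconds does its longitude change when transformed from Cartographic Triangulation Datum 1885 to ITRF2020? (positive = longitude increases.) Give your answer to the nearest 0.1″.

sin φ = 0.850989, cos φ = 0.525184, sin λ = 0.502167, cos λ = -0.864771.
East component: ΔE = −sin λ·ΔX + cos λ·ΔY = −(0.502167)(490.0) + (-0.864771)(-162.6) = -105.45 m.
1° of latitude spans 110900 m; at latitude φ, 1° of longitude spans that × cos φ = 58242.9 m, so Δλ = -105.45 / 58242.9 × 3600 = -6.518″.

Δλ = -6.5″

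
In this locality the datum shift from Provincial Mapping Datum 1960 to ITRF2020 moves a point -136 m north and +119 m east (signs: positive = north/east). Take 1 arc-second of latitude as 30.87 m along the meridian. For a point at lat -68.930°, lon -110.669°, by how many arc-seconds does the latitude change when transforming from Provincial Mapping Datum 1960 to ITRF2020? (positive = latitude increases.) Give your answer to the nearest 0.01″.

1″ of latitude = 30.87 m, so Δφ = -136.0 / 30.87 = -4.406″.

Δφ = -4.41″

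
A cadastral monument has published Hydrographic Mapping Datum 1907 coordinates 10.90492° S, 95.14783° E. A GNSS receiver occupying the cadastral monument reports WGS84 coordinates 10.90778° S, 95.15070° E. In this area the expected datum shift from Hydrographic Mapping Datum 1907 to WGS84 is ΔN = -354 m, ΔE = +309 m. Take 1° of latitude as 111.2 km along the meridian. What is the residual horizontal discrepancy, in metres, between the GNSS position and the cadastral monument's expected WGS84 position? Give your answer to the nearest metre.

36 m

Observed coordinate differences: Δφ = -0.00286°, Δλ = +0.00287°.
Converting to metres (1° lat = 111200 m, cos φ = 0.981942): observed ΔN = -318.0 m, observed ΔE = 313.4 m.
Subtracting the expected shift leaves a residual of -318.0 − (-354) = 36.0 m north and 313.4 − (309) = 4.4 m east.
Residual distance = √(36.0² + 4.4²) = 36.2 m.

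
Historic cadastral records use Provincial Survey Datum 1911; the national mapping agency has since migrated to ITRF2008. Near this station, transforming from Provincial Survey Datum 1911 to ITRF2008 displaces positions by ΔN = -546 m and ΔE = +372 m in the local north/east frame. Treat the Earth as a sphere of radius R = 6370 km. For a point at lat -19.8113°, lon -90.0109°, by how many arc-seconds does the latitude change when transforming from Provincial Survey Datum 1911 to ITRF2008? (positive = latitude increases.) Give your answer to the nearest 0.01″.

Δφ = -17.68″

On a sphere of radius R, 1 rad of latitude = R, so Δφ = ΔN / R = -546.0 / 6370000 = -8.5714e-05 rad = -17.680″.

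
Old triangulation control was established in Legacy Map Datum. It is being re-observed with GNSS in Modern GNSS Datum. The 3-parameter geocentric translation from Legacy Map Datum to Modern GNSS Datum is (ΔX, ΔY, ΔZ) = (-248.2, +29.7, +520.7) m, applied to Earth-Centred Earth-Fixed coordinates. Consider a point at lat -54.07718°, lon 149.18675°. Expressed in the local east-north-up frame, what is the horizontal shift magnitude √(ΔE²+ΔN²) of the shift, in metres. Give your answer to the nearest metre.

The local east axis at (φ, λ) is (−sin λ, cos λ, 0), so ΔE = −sin(149.18675°)·(-248.2) + cos(149.18675°)·29.7 = 101.63 m.
The local north axis is (−sin φ cos λ, −sin φ sin λ, cos φ), giving ΔN = 172.622 + 12.320 + 305.492 = 490.43 m.
Horizontal magnitude = √(ΔE² + ΔN²) = √(101.63² + 490.43²) = 500.85 m.

501 m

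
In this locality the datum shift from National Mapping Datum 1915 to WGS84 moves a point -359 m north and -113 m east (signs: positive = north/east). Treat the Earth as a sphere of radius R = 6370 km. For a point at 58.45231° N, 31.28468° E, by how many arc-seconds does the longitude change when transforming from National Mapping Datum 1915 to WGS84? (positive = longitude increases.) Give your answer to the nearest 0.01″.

Δλ = -6.99″

At latitude 58.45231°, cos φ = 0.523208.
One radian of longitude at latitude φ spans R cos φ, so Δλ = ΔE / (R cos φ) = -113.0 / (6370000 × 0.523208) = -3.3905e-05 rad = -6.993″.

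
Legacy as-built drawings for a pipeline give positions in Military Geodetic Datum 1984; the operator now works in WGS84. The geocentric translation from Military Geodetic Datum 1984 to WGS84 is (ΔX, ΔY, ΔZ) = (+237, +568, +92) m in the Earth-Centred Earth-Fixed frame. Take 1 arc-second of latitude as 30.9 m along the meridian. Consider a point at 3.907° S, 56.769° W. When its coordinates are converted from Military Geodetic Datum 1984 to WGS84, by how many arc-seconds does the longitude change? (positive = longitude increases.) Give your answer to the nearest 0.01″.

Δλ = 16.53″

sin φ = -0.068137, cos φ = 0.997676, sin λ = -0.836468, cos λ = 0.548016.
East component: ΔE = −sin λ·ΔX + cos λ·ΔY = −(-0.836468)(237) + (0.548016)(568) = 509.52 m.
1° of latitude spans 3600 × 30.90 = 111240 m; at latitude φ, 1° of longitude spans that × cos φ = 110981.5 m, so Δλ = 509.52 / 110981.5 × 3600 = 16.528″.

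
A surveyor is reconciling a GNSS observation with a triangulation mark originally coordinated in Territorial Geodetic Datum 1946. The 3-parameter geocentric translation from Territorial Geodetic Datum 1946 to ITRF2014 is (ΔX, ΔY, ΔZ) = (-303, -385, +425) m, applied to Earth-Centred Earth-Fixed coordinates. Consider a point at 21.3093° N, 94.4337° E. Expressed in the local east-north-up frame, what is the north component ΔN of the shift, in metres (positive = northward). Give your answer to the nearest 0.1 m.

ΔN = 526.9 m

At φ = 21.3093°, λ = 94.4337°: sin φ = 0.363402, cos φ = 0.931632, sin λ = 0.997007, cos λ = -0.077305.
ΔN = −sin φ cos λ·ΔX − sin φ sin λ·ΔY + cos φ·ΔZ = −(0.363402)(-0.077305)(-303) − (0.363402)(0.997007)(-385) + (0.931632)(425) = 526.92 m.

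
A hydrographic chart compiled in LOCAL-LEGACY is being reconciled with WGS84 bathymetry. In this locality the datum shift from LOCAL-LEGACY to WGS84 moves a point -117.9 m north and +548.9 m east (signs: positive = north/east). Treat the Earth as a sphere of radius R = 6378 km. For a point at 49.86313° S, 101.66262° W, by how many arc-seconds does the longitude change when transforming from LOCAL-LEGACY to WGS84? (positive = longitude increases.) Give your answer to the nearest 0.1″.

At latitude -49.86313°, cos φ = 0.644616.
One radian of longitude at latitude φ spans R cos φ, so Δλ = ΔE / (R cos φ) = 548.9 / (6378000 × 0.644616) = 1.3351e-04 rad = 27.538″.

Δλ = 27.5″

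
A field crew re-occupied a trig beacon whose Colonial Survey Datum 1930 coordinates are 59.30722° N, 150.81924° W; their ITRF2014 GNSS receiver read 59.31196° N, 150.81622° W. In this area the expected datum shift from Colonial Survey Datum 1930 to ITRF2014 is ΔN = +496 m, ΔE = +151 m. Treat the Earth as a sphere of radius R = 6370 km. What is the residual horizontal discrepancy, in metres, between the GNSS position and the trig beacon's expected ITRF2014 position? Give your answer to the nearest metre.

Observed coordinate differences: Δφ = +0.00474°, Δλ = +0.00302°.
Converting to metres (1° lat = 111177 m, cos φ = 0.510435): observed ΔN = 527.0 m, observed ΔE = 171.4 m.
Subtracting the expected shift leaves a residual of 527.0 − (496) = 31.0 m north and 171.4 − (151) = 20.4 m east.
Residual distance = √(31.0² + 20.4²) = 37.1 m.

37 m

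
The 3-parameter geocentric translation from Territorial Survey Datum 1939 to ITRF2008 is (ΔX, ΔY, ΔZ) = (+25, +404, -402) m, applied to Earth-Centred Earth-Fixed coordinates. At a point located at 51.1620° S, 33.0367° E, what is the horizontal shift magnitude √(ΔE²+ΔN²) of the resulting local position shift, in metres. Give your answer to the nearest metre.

331 m

The local east axis at (φ, λ) is (−sin λ, cos λ, 0), so ΔE = −sin(33.0367°)·25 + cos(33.0367°)·404 = 325.05 m.
The local north axis is (−sin φ cos λ, −sin φ sin λ, cos φ), giving ΔN = 16.325 + 171.559 − 252.102 = -64.22 m.
Horizontal magnitude = √(ΔE² + ΔN²) = √(325.05² + (-64.22)²) = 331.34 m.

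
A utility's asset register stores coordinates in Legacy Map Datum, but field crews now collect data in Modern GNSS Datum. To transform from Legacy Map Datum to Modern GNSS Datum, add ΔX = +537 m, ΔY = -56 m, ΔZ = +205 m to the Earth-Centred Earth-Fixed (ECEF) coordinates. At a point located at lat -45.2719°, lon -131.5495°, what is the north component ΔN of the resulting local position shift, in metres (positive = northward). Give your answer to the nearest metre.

ΔN = -79 m

The local north axis is (−sin φ cos λ, −sin φ sin λ, cos φ), giving ΔN = -253.046 + 29.775 + 144.267 = -79.00 m.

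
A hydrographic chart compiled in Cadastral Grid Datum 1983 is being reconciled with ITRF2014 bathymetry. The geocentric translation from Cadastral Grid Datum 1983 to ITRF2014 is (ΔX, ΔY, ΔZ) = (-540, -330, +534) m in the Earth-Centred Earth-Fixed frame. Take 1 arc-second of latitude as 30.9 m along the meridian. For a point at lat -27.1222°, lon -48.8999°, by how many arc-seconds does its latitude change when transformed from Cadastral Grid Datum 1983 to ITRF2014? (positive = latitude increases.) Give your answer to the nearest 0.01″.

Δφ = 13.81″

sin φ = -0.455890, cos φ = 0.890036, sin λ = -0.753562, cos λ = 0.657377.
North component: ΔN = −sin φ cos λ·ΔX − sin φ sin λ·ΔY + cos φ·ΔZ = −(-0.455890)(0.657377)(-540) − (-0.455890)(-0.753562)(-330) + (0.890036)(534) = 426.81 m.
1° of latitude spans 3600 × 30.90 = 111240 m, so Δφ = 426.81 / 111240 × 3600 = 13.813″.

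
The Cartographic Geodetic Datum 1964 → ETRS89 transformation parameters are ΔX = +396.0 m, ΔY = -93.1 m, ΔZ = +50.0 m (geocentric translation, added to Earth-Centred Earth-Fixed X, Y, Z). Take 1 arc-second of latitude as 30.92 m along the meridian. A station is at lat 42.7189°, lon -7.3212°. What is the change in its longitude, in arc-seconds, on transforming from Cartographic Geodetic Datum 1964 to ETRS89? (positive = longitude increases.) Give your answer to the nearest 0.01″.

sin φ = 0.678402, cos φ = 0.734691, sin λ = -0.127432, cos λ = 0.991847.
East component: ΔE = −sin λ·ΔX + cos λ·ΔY = −(-0.127432)(396.0) + (0.991847)(-93.1) = -41.88 m.
1° of latitude spans 3600 × 30.92 = 111312 m; at latitude φ, 1° of longitude spans that × cos φ = 81779.9 m, so Δλ = -41.88 / 81779.9 × 3600 = -1.843″.

Δλ = -1.84″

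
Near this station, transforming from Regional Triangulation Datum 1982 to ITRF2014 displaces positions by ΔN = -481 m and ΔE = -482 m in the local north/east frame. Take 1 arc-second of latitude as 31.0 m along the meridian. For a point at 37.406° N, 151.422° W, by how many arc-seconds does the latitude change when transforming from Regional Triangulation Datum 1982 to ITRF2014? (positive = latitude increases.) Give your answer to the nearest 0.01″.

1″ of latitude = 31.00 m, so Δφ = -481.0 / 31.00 = -15.516″.

Δφ = -15.52″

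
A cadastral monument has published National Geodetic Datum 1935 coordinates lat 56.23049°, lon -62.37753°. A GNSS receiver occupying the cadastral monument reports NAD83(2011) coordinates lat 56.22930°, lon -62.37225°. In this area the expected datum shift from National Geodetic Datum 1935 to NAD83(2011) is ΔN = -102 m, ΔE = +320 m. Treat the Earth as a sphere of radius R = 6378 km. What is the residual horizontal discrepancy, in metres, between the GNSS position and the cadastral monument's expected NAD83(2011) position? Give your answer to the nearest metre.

31 m

Observed coordinate differences: Δφ = -0.00119°, Δλ = +0.00528°.
Converting to metres (1° lat = 111317 m, cos φ = 0.555853): observed ΔN = -132.5 m, observed ΔE = 326.7 m.
Subtracting the expected shift leaves a residual of -132.5 − (-102) = -30.5 m north and 326.7 − (320) = 6.7 m east.
Residual distance = √((-30.5)² + 6.7²) = 31.2 m.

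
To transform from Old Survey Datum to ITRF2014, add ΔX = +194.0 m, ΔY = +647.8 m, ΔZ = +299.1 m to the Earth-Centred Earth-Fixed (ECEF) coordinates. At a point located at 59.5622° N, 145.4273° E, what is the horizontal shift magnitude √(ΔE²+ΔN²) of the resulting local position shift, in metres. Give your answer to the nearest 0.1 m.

At φ = 59.5622°, λ = 145.4273°: sin φ = 0.862180, cos φ = 0.506603, sin λ = 0.567451, cos λ = -0.823407.
ΔE = −sin λ·ΔX + cos λ·ΔY = −(0.567451)·(194.0) + (-0.823407)·(647.8) = -643.49 m.
ΔN = −sin φ cos λ·ΔX − sin φ sin λ·ΔY + cos φ·ΔZ = −(0.862180)(-0.823407)(194.0) − (0.862180)(0.567451)(647.8) + (0.506603)(299.1) = -27.68 m.
Horizontal magnitude = √(ΔE² + ΔN²) = √((-643.49)² + (-27.68)²) = 644.08 m.

644.1 m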